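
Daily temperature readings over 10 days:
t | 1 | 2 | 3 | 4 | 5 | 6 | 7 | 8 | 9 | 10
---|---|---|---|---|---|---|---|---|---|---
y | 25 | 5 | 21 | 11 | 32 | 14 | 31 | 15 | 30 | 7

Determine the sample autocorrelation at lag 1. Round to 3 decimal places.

Mean ȳ = (25 + 5 + 21 + 11 + 32 + 14 + 31 + 15 + 30 + 7)/10 = 19.1000
Numerator Σ_{t=1}^{9}(y_t−ȳ)(y_{t+1}−ȳ) = -581.7100
Denominator Σ(y_t−ȳ)² = 918.9000
r_1 = -581.7100 / 918.9000 = -0.633

-0.633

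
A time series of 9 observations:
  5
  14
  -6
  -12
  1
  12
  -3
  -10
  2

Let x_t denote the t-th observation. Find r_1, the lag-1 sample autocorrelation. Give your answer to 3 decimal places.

Mean x̄ = (5 + 14 − 6 − 12 + 1 + 12 − 3 − 10 + 2)/9 = 0.3333
Numerator Σ_{t=1}^{8}(x_t−x̄)(x_{t+1}−x̄) = 33.2222
Denominator Σ(x_t−x̄)² = 658.0000
r_1 = 33.2222 / 658.0000 = 0.050

0.050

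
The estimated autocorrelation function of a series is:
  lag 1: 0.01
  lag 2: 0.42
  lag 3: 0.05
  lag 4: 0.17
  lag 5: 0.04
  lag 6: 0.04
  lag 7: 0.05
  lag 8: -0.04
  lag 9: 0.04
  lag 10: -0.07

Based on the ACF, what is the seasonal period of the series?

The largest autocorrelation is r_2 = 0.42, with a weaker echo at lag 4 (0.17); the remaining lags stay at or below 0.05.
The dominant spike at lag 2 indicates a seasonal period of 2.

2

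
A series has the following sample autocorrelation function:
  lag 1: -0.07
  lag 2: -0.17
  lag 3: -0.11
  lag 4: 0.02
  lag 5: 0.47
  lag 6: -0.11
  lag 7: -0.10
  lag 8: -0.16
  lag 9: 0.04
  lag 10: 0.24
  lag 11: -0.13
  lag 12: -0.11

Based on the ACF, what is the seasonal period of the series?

5

The largest autocorrelation is r_5 = 0.47, with a weaker echo at lag 10 (0.24); the remaining lags stay at or below 0.04.
The dominant spike at lag 5 indicates a seasonal period of 5.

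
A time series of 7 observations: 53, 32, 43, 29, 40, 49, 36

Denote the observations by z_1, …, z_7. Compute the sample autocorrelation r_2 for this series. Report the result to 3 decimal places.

0.066

Mean z̄ = (53 + 32 + 43 + 29 + 40 + 49 + 36)/7 = 40.2857
Deviations from mean: 12.7143, -8.2857, 2.7143, -11.2857, -0.2857, 8.7143, -4.2857
Σ(z_t−z̄)(z_{t+2}−z̄) = (34.5102) + (93.5102) + (-0.7755) + (-98.3469) + (1.2245) = 30.1224
Denominator Σ(z_t−z̄)² = 459.4286
r_2 = 30.1224 / 459.4286 = 0.066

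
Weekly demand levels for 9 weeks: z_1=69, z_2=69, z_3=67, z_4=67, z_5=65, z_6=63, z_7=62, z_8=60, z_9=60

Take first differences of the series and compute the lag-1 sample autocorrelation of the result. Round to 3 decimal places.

-0.493

First differences Δz: 0, -2, 0, -2, -2, -1, -2, 0
Mean of differences = -1.1250
Numerator Σ(Δz_t−Δz̄)(Δz_{t+1}−Δz̄) = -3.3906
Denominator Σ(Δz_t−Δz̄)² = 6.8750
r_1(Δz) = -3.3906 / 6.8750 = -0.493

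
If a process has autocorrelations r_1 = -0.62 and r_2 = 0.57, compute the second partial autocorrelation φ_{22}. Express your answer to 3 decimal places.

φ_{22} = (r_2 − r_1²) / (1 − r_1²)
r_1² = (-0.62)² = 0.3844
Numerator = 0.57 − 0.3844 = 0.1856; denominator = 1 − 0.3844 = 0.6156
φ_{22} = 0.1856 / 0.6156 = 0.301

0.301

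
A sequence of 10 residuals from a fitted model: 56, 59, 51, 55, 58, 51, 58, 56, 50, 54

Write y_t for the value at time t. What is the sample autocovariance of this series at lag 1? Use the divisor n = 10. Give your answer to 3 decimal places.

-3.344

Mean ȳ = (56 + 59 + 51 + 55 + 58 + 51 + 58 + 56 + 50 + 54)/10 = 54.8000
Σ_{t=1}^{9}(y_t−ȳ)(y_{t+1}−ȳ) = -33.4400
γ_1 = -33.4400 / 10 = -3.344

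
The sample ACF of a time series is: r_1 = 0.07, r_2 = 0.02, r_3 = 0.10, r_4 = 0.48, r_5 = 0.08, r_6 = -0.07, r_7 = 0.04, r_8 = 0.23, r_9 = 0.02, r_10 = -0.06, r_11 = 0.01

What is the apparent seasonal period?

The largest autocorrelation is r_4 = 0.48, with a weaker echo at lag 8 (0.23); the remaining lags stay at or below 0.10.
The dominant spike at lag 4 indicates a seasonal period of 4.

4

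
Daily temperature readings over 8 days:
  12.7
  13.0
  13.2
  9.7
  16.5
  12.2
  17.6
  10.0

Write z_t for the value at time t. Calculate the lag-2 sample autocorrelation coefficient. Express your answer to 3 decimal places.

0.404

Mean z̄ = (12.7 + 13.0 + 13.2 + 9.7 + 16.5 + 12.2 + 17.6 + 10.0)/8 = 13.1125
Deviations from mean: -0.4125, -0.1125, 0.0875, -3.4125, 3.3875, -0.9125, 4.4875, -3.1125
Numerator Σ_{t=1}^{6}(z_t−z̄)(z_{t+2}−z̄) = 21.7997
Denominator Σ(z_t−z̄)² = 53.9688
r_2 = 21.7997 / 53.9688 = 0.404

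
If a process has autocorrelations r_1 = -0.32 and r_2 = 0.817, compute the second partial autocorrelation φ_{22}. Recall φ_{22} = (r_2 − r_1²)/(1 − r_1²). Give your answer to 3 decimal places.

φ_{22} = (r_2 − r_1²) / (1 − r_1²)
r_1² = (-0.32)² = 0.1024
Numerator = 0.817 − 0.1024 = 0.7146; denominator = 1 − 0.1024 = 0.8976
φ_{22} = 0.7146 / 0.8976 = 0.796

0.796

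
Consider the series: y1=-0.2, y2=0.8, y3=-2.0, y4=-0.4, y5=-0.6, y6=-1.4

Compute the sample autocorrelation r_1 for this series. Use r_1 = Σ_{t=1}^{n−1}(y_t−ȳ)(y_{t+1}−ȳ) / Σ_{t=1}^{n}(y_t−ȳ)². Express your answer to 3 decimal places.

Mean ȳ = (-0.2 + 0.8 − 2.0 − 0.4 − 0.6 − 1.4)/6 = -0.6333
Σ(y_t−ȳ)(y_{t+1}−ȳ) = (0.6211) + (-1.9589) + (-0.3189) + (0.0078) + (-0.0256) = -1.6744
Denominator Σ(y_t−ȳ)² = 4.7533
r_1 = -1.6744 / 4.7533 = -0.352

-0.352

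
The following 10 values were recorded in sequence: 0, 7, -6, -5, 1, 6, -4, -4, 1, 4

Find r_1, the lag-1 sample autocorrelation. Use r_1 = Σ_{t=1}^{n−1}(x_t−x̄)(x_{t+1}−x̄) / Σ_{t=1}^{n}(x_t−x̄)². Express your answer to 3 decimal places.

-0.097

Mean x̄ = (0 + 7 − 6 − 5 + 1 + 6 − 4 − 4 + 1 + 4)/10 = 0.0000
Numerator Σ_{t=1}^{9}(x_t−x̄)(x_{t+1}−x̄) = -19.0000
Denominator Σ(x_t−x̄)² = 196.0000
r_1 = -19.0000 / 196.0000 = -0.097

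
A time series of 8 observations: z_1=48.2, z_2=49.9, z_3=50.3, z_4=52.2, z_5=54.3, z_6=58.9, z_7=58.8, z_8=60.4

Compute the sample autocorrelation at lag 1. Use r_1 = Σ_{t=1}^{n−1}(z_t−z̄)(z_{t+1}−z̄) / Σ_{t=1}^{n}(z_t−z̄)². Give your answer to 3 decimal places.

0.648

Mean z̄ = (48.2 + 49.9 + 50.3 + 52.2 + 54.3 + 58.9 + 58.8 + 60.4)/8 = 54.1250
Deviations from mean: -5.9250, -4.2250, -3.8250, -1.9250, 0.1750, 4.7750, 4.6750, 6.2750
Σ(z_t−z̄)(z_{t+1}−z̄) = (25.0331) + (16.1606) + (7.3631) + (-0.3369) + (0.8356) + (22.3231) + (29.3356) = 100.7144
Denominator Σ(z_t−z̄)² = 155.3550
r_1 = 100.7144 / 155.3550 = 0.648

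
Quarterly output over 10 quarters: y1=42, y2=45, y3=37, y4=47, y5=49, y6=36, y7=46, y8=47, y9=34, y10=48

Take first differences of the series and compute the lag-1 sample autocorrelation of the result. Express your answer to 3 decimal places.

First differences Δy: 3, -8, 10, 2, -13, 10, 1, -13, 14
Mean of differences = 0.6667
Numerator Σ(Δy_t−Δȳ)(Δy_{t+1}−Δȳ) = -418.1111
Denominator Σ(Δy_t−Δȳ)² = 808.0000
r_1(Δy) = -418.1111 / 808.0000 = -0.517

-0.517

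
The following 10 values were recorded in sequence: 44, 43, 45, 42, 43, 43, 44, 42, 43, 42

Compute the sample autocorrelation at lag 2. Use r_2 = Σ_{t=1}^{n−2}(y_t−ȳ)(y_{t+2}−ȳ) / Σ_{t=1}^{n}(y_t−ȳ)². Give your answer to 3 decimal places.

0.324

Mean ȳ = (44 + 43 + 45 + 42 + 43 + 43 + 44 + 42 + 43 + 42)/10 = 43.1000
Numerator Σ_{t=1}^{8}(y_t−ȳ)(y_{t+2}−ȳ) = 2.8800
Denominator Σ(y_t−ȳ)² = 8.9000
r_2 = 2.8800 / 8.9000 = 0.324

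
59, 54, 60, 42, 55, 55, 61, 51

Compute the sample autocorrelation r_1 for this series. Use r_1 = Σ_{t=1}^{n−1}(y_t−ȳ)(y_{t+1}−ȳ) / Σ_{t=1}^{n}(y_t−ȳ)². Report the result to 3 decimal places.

-0.379

Mean ȳ = (59 + 54 + 60 + 42 + 55 + 55 + 61 + 51)/8 = 54.6250
Deviations from mean: 4.3750, -0.6250, 5.3750, -12.6250, 0.3750, 0.3750, 6.3750, -3.6250
Σ(y_t−ȳ)(y_{t+1}−ȳ) = (-2.7344) + (-3.3594) + (-67.8594) + (-4.7344) + (0.1406) + (2.3906) + (-23.1094) = -99.2656
Denominator Σ(y_t−ȳ)² = 261.8750
r_1 = -99.2656 / 261.8750 = -0.379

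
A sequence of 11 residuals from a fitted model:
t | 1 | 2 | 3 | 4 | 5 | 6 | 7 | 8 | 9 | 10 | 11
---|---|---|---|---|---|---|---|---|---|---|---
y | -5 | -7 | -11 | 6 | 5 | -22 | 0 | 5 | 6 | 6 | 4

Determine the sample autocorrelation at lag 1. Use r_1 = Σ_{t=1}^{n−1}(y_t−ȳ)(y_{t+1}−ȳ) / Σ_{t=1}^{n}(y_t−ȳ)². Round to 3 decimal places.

Mean ȳ = (-5 − 7 − 11 + 6 + 5 − 22 + 0 + 5 + 6 + 6 + 4)/11 = -1.1818
Numerator Σ_{t=1}^{10}(y_t−ȳ)(y_{t+1}−ȳ) = 40.4215
Denominator Σ(y_t−ȳ)² = 837.6364
r_1 = 40.4215 / 837.6364 = 0.048

0.048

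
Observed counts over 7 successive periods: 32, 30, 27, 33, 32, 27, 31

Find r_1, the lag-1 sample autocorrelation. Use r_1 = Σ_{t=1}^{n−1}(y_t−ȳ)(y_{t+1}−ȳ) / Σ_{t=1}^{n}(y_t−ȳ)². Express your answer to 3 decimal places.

Mean ȳ = (32 + 30 + 27 + 33 + 32 + 27 + 31)/7 = 30.2857
Deviations from mean: 1.7143, -0.2857, -3.2857, 2.7143, 1.7143, -3.2857, 0.7143
Numerator Σ_{t=1}^{6}(y_t−ȳ)(y_{t+1}−ȳ) = -11.7959
Denominator Σ(y_t−ȳ)² = 35.4286
r_1 = -11.7959 / 35.4286 = -0.333

-0.333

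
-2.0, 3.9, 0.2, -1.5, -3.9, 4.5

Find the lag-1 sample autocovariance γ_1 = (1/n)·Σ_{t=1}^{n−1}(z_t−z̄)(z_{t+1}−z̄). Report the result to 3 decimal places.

Mean z̄ = (-2.0 + 3.9 + 0.2 − 1.5 − 3.9 + 4.5)/6 = 0.2000
Σ_{t=1}^{5}(z_t−z̄)(z_{t+1}−z̄) = -18.8000
γ_1 = -18.8000 / 6 = -3.133

-3.133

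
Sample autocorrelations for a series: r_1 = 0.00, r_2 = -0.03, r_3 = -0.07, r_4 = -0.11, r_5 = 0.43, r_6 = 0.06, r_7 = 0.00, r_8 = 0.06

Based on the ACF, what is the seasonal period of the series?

The largest autocorrelation is r_5 = 0.43; the remaining lags stay at or below 0.06.
The dominant spike at lag 5 indicates a seasonal period of 5.

5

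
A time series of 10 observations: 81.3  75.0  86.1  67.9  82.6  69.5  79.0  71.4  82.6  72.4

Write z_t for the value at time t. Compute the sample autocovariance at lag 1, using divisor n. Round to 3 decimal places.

-28.636

Mean z̄ = (81.3 + 75.0 + 86.1 + 67.9 + 82.6 + 69.5 + 79.0 + 71.4 + 82.6 + 72.4)/10 = 76.7800
Σ_{t=1}^{9}(z_t−z̄)(z_{t+1}−z̄) = -286.3564
γ_1 = -286.3564 / 10 = -28.636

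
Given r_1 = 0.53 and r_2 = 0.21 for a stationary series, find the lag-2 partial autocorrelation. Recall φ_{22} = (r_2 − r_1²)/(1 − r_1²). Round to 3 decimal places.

φ_{22} = (r_2 − r_1²) / (1 − r_1²)
r_1² = (0.53)² = 0.2809
Numerator = 0.21 − 0.2809 = -0.0709; denominator = 1 − 0.2809 = 0.7191
φ_{22} = -0.0709 / 0.7191 = -0.099

-0.099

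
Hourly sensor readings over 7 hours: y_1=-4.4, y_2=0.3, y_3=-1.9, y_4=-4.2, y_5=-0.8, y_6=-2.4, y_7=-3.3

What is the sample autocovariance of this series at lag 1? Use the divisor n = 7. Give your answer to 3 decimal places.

-1.125

Mean ȳ = (-4.4 + 0.3 − 1.9 − 4.2 − 0.8 − 2.4 − 3.3)/7 = -2.3857
Σ_{t=1}^{6}(y_t−ȳ)(y_{t+1}−ȳ) = -7.8731
γ_1 = -7.8731 / 7 = -1.125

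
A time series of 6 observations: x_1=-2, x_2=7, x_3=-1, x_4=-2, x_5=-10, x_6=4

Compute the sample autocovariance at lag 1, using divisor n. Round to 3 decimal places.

-7.241

Mean x̄ = (-2 + 7 − 1 − 2 − 10 + 4)/6 = -0.6667
Deviations: -1.3333, 7.6667, -0.3333, -1.3333, -9.3333, 4.6667
Σ_{t=1}^{5}(x_t−x̄)(x_{t+1}−x̄) = -43.4444
γ_1 = -43.4444 / 6 = -7.241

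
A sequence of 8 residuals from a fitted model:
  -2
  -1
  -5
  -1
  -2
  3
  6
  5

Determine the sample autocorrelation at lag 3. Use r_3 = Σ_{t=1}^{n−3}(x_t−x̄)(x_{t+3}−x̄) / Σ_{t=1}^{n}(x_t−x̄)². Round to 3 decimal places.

Mean x̄ = (-2 − 1 − 5 − 1 − 2 + 3 + 6 + 5)/8 = 0.3750
Σ(x_t−x̄)(x_{t+3}−x̄) = (3.2656) + (3.2656) + (-14.1094) + (-7.7344) + (-10.9844) = -26.2969
Denominator Σ(x_t−x̄)² = 103.8750
r_3 = -26.2969 / 103.8750 = -0.253

-0.253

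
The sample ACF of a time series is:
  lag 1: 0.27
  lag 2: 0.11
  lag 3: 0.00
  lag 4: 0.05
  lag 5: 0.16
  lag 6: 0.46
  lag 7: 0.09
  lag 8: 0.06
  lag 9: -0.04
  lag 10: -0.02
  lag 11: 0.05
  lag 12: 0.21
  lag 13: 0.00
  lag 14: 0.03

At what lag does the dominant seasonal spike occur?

6

The largest autocorrelation is r_6 = 0.46; the remaining lags stay at or below 0.27. The elevated value at lag 1 (0.27), dropping to 0.11 at lag 2, reflects decaying short-term dependence rather than seasonality.
The dominant spike at lag 6 indicates a seasonal period of 6.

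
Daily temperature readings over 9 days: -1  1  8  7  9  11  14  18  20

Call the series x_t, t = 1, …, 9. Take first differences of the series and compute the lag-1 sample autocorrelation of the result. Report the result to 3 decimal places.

First differences Δx: 2, 7, -1, 2, 2, 3, 4, 2
Mean of differences = 2.6250
Numerator Σ(Δx_t−Δx̄)(Δx_{t+1}−Δx̄) = -16.5156
Denominator Σ(Δx_t−Δx̄)² = 35.8750
r_1(Δx) = -16.5156 / 35.8750 = -0.460

-0.460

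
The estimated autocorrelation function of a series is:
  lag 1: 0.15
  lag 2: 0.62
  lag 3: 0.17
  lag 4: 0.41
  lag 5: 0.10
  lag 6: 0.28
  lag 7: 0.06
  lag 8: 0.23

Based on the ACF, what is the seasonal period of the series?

The largest autocorrelation is r_2 = 0.62, with weaker echoes at lags 4 (0.41), 6 (0.28) and 8 (0.23); the remaining lags stay at or below 0.17.
The dominant spike at lag 2 indicates a seasonal period of 2.

2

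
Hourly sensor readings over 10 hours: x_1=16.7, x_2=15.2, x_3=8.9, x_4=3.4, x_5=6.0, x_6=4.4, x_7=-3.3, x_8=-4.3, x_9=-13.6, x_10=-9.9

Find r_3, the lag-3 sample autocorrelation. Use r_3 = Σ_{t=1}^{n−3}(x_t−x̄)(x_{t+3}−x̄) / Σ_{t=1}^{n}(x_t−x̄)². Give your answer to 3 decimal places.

0.089

Mean x̄ = (16.7 + 15.2 + 8.9 + 3.4 + 6.0 + 4.4 − 3.3 − 4.3 − 13.6 − 9.9)/10 = 2.3500
Σ(x_t−x̄)(x_{t+3}−x̄) = (15.0675) + (46.9025) + (13.4275) + (-5.9325) + (-24.2725) + (-32.6975) + (69.2125) = 81.7075
Denominator Σ(x_t−x̄)² = 913.1850
r_3 = 81.7075 / 913.1850 = 0.089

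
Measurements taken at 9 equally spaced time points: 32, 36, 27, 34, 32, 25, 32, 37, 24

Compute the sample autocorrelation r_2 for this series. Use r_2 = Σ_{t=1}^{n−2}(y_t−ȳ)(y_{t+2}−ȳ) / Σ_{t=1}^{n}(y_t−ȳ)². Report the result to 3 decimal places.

-0.305

Mean ȳ = (32 + 36 + 27 + 34 + 32 + 25 + 32 + 37 + 24)/9 = 31.0000
Numerator Σ_{t=1}^{7}(y_t−ȳ)(y_{t+2}−ȳ) = -53.0000
Denominator Σ(y_t−ȳ)² = 174.0000
r_2 = -53.0000 / 174.0000 = -0.305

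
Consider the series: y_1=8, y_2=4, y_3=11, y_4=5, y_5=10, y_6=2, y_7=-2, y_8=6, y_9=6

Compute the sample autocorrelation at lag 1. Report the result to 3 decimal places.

-0.077

Mean ȳ = (8 + 4 + 11 + 5 + 10 + 2 − 2 + 6 + 6)/9 = 5.5556
Numerator Σ_{t=1}^{8}(y_t−ȳ)(y_{t+1}−ȳ) = -9.8642
Denominator Σ(y_t−ȳ)² = 128.2222
r_1 = -9.8642 / 128.2222 = -0.077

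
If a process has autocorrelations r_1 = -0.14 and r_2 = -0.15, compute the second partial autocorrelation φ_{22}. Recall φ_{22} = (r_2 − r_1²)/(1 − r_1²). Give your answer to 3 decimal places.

φ_{22} = (r_2 − r_1²) / (1 − r_1²)
r_1² = (-0.14)² = 0.0196
Numerator = -0.15 − 0.0196 = -0.1696; denominator = 1 − 0.0196 = 0.9804
φ_{22} = -0.1696 / 0.9804 = -0.173

-0.173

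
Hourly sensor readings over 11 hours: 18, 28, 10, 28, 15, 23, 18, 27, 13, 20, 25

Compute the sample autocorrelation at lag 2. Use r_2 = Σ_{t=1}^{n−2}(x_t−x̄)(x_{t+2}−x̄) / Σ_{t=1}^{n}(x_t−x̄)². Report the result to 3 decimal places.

0.436

Mean x̄ = (18 + 28 + 10 + 28 + 15 + 23 + 18 + 27 + 13 + 20 + 25)/11 = 20.4545
Numerator Σ_{t=1}^{9}(x_t−x̄)(x_{t+2}−x̄) = 170.3140
Denominator Σ(x_t−x̄)² = 390.7273
r_2 = 170.3140 / 390.7273 = 0.436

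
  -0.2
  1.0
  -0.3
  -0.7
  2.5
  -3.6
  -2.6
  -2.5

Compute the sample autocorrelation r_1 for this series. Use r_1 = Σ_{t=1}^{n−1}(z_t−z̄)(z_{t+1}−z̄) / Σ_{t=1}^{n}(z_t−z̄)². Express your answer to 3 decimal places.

Mean z̄ = (-0.2 + 1.0 − 0.3 − 0.7 + 2.5 − 3.6 − 2.6 − 2.5)/8 = -0.8000
Deviations from mean: 0.6000, 1.8000, 0.5000, 0.1000, 3.3000, -2.8000, -1.8000, -1.7000
Numerator Σ_{t=1}^{7}(z_t−z̄)(z_{t+1}−z̄) = 1.2200
Denominator Σ(z_t−z̄)² = 28.7200
r_1 = 1.2200 / 28.7200 = 0.042

0.042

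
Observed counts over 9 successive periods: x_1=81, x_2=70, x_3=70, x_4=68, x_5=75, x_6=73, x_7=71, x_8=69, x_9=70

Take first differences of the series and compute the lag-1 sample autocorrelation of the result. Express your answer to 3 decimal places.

First differences Δx: -11, 0, -2, 7, -2, -2, -2, 1
Mean of differences = -1.3750
Numerator Σ(Δx_t−Δx̄)(Δx_{t+1}−Δx̄) = -25.2656
Denominator Σ(Δx_t−Δx̄)² = 171.8750
r_1(Δx) = -25.2656 / 171.8750 = -0.147

-0.147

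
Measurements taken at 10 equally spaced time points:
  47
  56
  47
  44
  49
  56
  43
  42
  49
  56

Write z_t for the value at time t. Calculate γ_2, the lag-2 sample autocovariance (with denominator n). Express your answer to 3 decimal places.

-16.532

Mean z̄ = (47 + 56 + 47 + 44 + 49 + 56 + 43 + 42 + 49 + 56)/10 = 48.9000
Σ_{t=1}^{8}(z_t−z̄)(z_{t+2}−z̄) = -165.3200
γ_2 = -165.3200 / 10 = -16.532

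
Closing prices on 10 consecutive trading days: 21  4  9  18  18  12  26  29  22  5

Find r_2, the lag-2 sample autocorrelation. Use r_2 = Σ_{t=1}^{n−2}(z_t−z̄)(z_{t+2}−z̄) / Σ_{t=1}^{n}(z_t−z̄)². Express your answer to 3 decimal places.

-0.304

Mean z̄ = (21 + 4 + 9 + 18 + 18 + 12 + 26 + 29 + 22 + 5)/10 = 16.4000
Numerator Σ_{t=1}^{8}(z_t−z̄)(z_{t+2}−z̄) = -202.7200
Denominator Σ(z_t−z̄)² = 666.4000
r_2 = -202.7200 / 666.4000 = -0.304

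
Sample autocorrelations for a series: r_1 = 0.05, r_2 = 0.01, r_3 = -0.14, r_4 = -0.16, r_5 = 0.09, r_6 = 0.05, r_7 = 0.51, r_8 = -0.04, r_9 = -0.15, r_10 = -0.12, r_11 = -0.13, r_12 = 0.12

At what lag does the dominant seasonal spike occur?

7

The largest autocorrelation is r_7 = 0.51; the remaining lags stay at or below 0.12.
The dominant spike at lag 7 indicates a seasonal period of 7.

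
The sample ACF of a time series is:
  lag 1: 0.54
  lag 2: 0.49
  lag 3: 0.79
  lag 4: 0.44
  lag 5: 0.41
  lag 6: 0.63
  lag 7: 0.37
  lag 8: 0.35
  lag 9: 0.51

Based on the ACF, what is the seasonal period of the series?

3

The largest autocorrelation is r_3 = 0.79, with a weaker echo at lag 6 (0.63); the remaining lags stay at or below 0.54. The elevated value at lag 1 (0.54), dropping to 0.49 at lag 2, reflects decaying short-term dependence rather than seasonality.
The dominant spike at lag 3 indicates a seasonal period of 3.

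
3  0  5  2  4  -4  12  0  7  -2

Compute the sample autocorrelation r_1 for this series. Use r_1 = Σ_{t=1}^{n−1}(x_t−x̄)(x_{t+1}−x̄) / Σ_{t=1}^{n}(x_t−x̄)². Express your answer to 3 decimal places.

Mean x̄ = (3 + 0 + 5 + 2 + 4 − 4 + 12 + 0 + 7 − 2)/10 = 2.7000
Numerator Σ_{t=1}^{9}(x_t−x̄)(x_{t+1}−x̄) = -137.4900
Denominator Σ(x_t−x̄)² = 194.1000
r_1 = -137.4900 / 194.1000 = -0.708

-0.708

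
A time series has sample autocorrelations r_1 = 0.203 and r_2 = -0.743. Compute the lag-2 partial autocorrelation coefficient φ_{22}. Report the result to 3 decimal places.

φ_{22} = (r_2 − r_1²) / (1 − r_1²)
r_1² = (0.203)² = 0.041209
Numerator = -0.743 − 0.0412 = -0.7842; denominator = 1 − 0.0412 = 0.9588
φ_{22} = -0.7842 / 0.9588 = -0.818

-0.818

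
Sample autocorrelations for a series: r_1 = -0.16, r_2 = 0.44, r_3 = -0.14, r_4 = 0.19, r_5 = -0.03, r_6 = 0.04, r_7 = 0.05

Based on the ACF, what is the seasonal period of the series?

2

The largest autocorrelation is r_2 = 0.44, with a weaker echo at lag 4 (0.19); the remaining lags stay at or below 0.05.
The dominant spike at lag 2 indicates a seasonal period of 2.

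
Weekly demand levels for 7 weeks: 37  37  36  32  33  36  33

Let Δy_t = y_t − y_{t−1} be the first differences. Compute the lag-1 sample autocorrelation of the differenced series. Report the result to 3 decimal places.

-0.213

First differences Δy: 0, -1, -4, 1, 3, -3
Mean of differences = -0.6667
Numerator Σ(Δy_t−Δȳ)(Δy_{t+1}−Δȳ) = -7.1111
Denominator Σ(Δy_t−Δȳ)² = 33.3333
r_1(Δy) = -7.1111 / 33.3333 = -0.213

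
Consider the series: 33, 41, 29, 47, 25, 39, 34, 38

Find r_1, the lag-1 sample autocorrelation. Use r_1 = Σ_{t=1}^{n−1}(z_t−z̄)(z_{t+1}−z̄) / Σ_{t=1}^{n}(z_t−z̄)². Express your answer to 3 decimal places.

-0.853

Mean z̄ = (33 + 41 + 29 + 47 + 25 + 39 + 34 + 38)/8 = 35.7500
Deviations from mean: -2.7500, 5.2500, -6.7500, 11.2500, -10.7500, 3.2500, -1.7500, 2.2500
Σ(z_t−z̄)(z_{t+1}−z̄) = (-14.4375) + (-35.4375) + (-75.9375) + (-120.9375) + (-34.9375) + (-5.6875) + (-3.9375) = -291.3125
Denominator Σ(z_t−z̄)² = 341.5000
r_1 = -291.3125 / 341.5000 = -0.853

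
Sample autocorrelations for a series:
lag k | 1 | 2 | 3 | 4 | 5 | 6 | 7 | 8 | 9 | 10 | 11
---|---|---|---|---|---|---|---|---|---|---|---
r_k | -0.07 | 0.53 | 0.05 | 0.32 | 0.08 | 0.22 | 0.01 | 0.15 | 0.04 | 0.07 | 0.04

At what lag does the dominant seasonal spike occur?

The largest autocorrelation is r_2 = 0.53, with weaker echoes at lags 4 (0.32), 6 (0.22) and 8 (0.15); the remaining lags stay at or below 0.08.
The dominant spike at lag 2 indicates a seasonal period of 2.

2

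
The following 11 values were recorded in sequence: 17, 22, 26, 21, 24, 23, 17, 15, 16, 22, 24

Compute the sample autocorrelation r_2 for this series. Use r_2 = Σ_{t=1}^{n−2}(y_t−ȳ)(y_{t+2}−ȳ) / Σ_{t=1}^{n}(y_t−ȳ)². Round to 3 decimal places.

Mean ȳ = (17 + 22 + 26 + 21 + 24 + 23 + 17 + 15 + 16 + 22 + 24)/11 = 20.6364
Numerator Σ_{t=1}^{9}(y_t−ȳ)(y_{t+2}−ȳ) = -32.0826
Denominator Σ(y_t−ȳ)² = 140.5455
r_2 = -32.0826 / 140.5455 = -0.228

-0.228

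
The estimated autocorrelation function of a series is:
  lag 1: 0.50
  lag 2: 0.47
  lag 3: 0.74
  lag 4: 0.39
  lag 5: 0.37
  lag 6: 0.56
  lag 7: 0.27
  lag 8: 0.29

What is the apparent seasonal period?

The largest autocorrelation is r_3 = 0.74, with a weaker echo at lag 6 (0.56); the remaining lags stay at or below 0.50. The elevated value at lag 1 (0.50), dropping to 0.47 at lag 2, reflects decaying short-term dependence rather than seasonality.
The dominant spike at lag 3 indicates a seasonal period of 3.

3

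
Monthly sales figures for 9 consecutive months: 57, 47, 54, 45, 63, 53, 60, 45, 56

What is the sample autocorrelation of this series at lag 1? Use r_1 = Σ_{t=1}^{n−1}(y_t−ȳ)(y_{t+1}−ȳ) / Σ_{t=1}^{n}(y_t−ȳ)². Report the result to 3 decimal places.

Mean ȳ = (57 + 47 + 54 + 45 + 63 + 53 + 60 + 45 + 56)/9 = 53.3333
Numerator Σ_{t=1}^{8}(y_t−ȳ)(y_{t+1}−ȳ) = -196.7778
Denominator Σ(y_t−ȳ)² = 338.0000
r_1 = -196.7778 / 338.0000 = -0.582

-0.582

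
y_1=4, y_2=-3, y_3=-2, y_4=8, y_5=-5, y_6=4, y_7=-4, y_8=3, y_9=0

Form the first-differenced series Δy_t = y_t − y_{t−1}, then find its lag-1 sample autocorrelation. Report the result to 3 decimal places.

-0.750

First differences Δy: -7, 1, 10, -13, 9, -8, 7, -3
Mean of differences = -0.5000
Numerator Σ(Δy_t−Δȳ)(Δy_{t+1}−Δȳ) = -390.2500
Denominator Σ(Δy_t−Δȳ)² = 520.0000
r_1(Δy) = -390.2500 / 520.0000 = -0.750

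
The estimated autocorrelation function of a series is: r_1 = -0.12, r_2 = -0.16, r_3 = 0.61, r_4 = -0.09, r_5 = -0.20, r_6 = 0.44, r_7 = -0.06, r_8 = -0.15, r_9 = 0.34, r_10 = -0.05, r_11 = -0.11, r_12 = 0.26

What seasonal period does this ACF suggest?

3

The largest autocorrelation is r_3 = 0.61, with weaker echoes at lags 6 (0.44), 9 (0.34) and 12 (0.26); the remaining lags stay at or below -0.05.
The dominant spike at lag 3 indicates a seasonal period of 3.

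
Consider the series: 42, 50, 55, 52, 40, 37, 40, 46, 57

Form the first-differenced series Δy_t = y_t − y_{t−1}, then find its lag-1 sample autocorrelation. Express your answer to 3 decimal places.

0.453

First differences Δy: 8, 5, -3, -12, -3, 3, 6, 11
Mean of differences = 1.8750
Numerator Σ(Δy_t−Δȳ)(Δy_{t+1}−Δȳ) = 175.9844
Denominator Σ(Δy_t−Δȳ)² = 388.8750
r_1(Δy) = 175.9844 / 388.8750 = 0.453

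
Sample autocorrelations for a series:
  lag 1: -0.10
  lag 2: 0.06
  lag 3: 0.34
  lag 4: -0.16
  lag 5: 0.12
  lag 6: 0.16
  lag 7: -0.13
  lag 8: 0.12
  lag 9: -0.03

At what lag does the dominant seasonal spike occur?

3

The largest autocorrelation is r_3 = 0.34, with a weaker echo at lag 6 (0.16); the remaining lags stay at or below 0.12.
The dominant spike at lag 3 indicates a seasonal period of 3.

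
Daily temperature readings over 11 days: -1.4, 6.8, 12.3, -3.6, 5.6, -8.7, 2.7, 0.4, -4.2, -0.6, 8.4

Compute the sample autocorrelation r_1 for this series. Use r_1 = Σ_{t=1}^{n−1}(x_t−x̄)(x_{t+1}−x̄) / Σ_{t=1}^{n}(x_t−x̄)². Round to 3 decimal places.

Mean x̄ = (-1.4 + 6.8 + 12.3 − 3.6 + 5.6 − 8.7 + 2.7 + 0.4 − 4.2 − 0.6 + 8.4)/11 = 1.6091
Numerator Σ_{t=1}^{10}(x_t−x̄)(x_{t+1}−x̄) = -85.4564
Denominator Σ(x_t−x̄)² = 387.0291
r_1 = -85.4564 / 387.0291 = -0.221

-0.221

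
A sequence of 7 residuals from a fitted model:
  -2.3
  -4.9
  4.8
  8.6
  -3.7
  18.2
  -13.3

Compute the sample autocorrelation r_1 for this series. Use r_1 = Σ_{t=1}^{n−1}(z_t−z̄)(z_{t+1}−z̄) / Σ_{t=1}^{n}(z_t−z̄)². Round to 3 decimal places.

Mean z̄ = (-2.3 − 4.9 + 4.8 + 8.6 − 3.7 + 18.2 − 13.3)/7 = 1.0571
Σ(z_t−z̄)(z_{t+1}−z̄) = (19.9990) + (-22.2967) + (28.2318) + (-35.8824) + (-81.5510) + (-246.1224) = -337.6218
Denominator Σ(z_t−z̄)² = 640.2971
r_1 = -337.6218 / 640.2971 = -0.527

-0.527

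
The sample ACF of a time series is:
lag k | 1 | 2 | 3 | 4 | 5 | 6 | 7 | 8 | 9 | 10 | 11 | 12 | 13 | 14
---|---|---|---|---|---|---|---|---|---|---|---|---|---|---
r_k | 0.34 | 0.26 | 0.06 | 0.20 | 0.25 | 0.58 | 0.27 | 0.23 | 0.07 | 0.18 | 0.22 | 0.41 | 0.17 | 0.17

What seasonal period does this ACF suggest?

6

The largest autocorrelation is r_6 = 0.58, with a weaker echo at lag 12 (0.41); the remaining lags stay at or below 0.34. The elevated value at lag 1 (0.34), dropping to 0.26 at lag 2, reflects decaying short-term dependence rather than seasonality.
The dominant spike at lag 6 indicates a seasonal period of 6.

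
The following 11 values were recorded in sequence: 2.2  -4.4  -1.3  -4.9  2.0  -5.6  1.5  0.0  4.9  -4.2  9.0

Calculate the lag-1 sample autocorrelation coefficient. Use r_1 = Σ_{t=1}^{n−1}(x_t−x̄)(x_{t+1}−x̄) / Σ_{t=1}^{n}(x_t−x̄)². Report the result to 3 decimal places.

Mean x̄ = (2.2 − 4.4 − 1.3 − 4.9 + 2.0 − 5.6 + 1.5 + 0.0 + 4.9 − 4.2 + 9.0)/11 = -0.0727
Numerator Σ_{t=1}^{10}(x_t−x̄)(x_{t+1}−x̄) = -86.2480
Denominator Σ(x_t−x̄)² = 210.1018
r_1 = -86.2480 / 210.1018 = -0.411

-0.411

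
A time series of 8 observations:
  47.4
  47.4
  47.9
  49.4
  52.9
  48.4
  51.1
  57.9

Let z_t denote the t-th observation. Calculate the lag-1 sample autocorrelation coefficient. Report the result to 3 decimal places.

Mean z̄ = (47.4 + 47.4 + 47.9 + 49.4 + 52.9 + 48.4 + 51.1 + 57.9)/8 = 50.3000
Deviations from mean: -2.9000, -2.9000, -2.4000, -0.9000, 2.6000, -1.9000, 0.8000, 7.6000
Numerator Σ_{t=1}^{7}(z_t−z̄)(z_{t+1}−z̄) = 14.8100
Denominator Σ(z_t−z̄)² = 92.1600
r_1 = 14.8100 / 92.1600 = 0.161

0.161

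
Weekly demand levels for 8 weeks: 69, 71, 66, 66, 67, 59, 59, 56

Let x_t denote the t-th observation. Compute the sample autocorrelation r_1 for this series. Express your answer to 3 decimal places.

0.530

Mean x̄ = (69 + 71 + 66 + 66 + 67 + 59 + 59 + 56)/8 = 64.1250
Deviations from mean: 4.8750, 6.8750, 1.8750, 1.8750, 2.8750, -5.1250, -5.1250, -8.1250
Σ(x_t−x̄)(x_{t+1}−x̄) = (33.5156) + (12.8906) + (3.5156) + (5.3906) + (-14.7344) + (26.2656) + (41.6406) = 108.4844
Denominator Σ(x_t−x̄)² = 204.8750
r_1 = 108.4844 / 204.8750 = 0.530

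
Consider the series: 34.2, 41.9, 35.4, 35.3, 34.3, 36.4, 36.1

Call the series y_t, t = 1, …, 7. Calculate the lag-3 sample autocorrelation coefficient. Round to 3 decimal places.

Mean ȳ = (34.2 + 41.9 + 35.4 + 35.3 + 34.3 + 36.4 + 36.1)/7 = 36.2286
Deviations from mean: -2.0286, 5.6714, -0.8286, -0.9286, -1.9286, 0.1714, -0.1286
Σ(y_t−ȳ)(y_{t+3}−ȳ) = (1.8837) + (-10.9378) + (-0.1420) + (0.1194) = -9.0767
Denominator Σ(y_t−ȳ)² = 41.5943
r_3 = -9.0767 / 41.5943 = -0.218

-0.218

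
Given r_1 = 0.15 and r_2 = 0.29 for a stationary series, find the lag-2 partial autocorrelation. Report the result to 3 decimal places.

φ_{22} = (r_2 − r_1²) / (1 − r_1²)
r_1² = (0.15)² = 0.0225
Numerator = 0.29 − 0.0225 = 0.2675; denominator = 1 − 0.0225 = 0.9775
φ_{22} = 0.2675 / 0.9775 = 0.274

0.274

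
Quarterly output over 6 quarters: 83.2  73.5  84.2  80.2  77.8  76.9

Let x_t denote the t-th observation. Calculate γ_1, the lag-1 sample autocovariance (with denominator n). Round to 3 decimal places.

Mean x̄ = (83.2 + 73.5 + 84.2 + 80.2 + 77.8 + 76.9)/6 = 79.3000
Deviations: 3.9000, -5.8000, 4.9000, 0.9000, -1.5000, -2.4000
Σ_{t=1}^{5}(x_t−x̄)(x_{t+1}−x̄) = -44.3800
γ_1 = -44.3800 / 6 = -7.397

-7.397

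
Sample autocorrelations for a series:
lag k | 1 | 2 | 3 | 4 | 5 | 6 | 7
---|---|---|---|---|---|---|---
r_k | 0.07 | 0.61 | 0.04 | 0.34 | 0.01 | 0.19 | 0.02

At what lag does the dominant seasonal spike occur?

The largest autocorrelation is r_2 = 0.61, with weaker echoes at lags 4 (0.34) and 6 (0.19); the remaining lags stay at or below 0.07.
The dominant spike at lag 2 indicates a seasonal period of 2.

2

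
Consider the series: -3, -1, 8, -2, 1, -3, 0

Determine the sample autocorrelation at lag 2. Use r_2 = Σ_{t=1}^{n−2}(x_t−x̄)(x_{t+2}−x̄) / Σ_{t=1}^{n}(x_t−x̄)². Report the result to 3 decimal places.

Mean x̄ = (-3 − 1 + 8 − 2 + 1 − 3 + 0)/7 = 0.0000
Deviations from mean: -3.0000, -1.0000, 8.0000, -2.0000, 1.0000, -3.0000, 0.0000
Numerator Σ_{t=1}^{5}(x_t−x̄)(x_{t+2}−x̄) = -8.0000
Denominator Σ(x_t−x̄)² = 88.0000
r_2 = -8.0000 / 88.0000 = -0.091

-0.091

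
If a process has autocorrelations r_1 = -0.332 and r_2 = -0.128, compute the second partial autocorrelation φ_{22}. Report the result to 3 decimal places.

-0.268

φ_{22} = (r_2 − r_1²) / (1 − r_1²)
r_1² = (-0.332)² = 0.110224
Numerator = -0.128 − 0.1102 = -0.2382; denominator = 1 − 0.1102 = 0.8898
φ_{22} = -0.2382 / 0.8898 = -0.268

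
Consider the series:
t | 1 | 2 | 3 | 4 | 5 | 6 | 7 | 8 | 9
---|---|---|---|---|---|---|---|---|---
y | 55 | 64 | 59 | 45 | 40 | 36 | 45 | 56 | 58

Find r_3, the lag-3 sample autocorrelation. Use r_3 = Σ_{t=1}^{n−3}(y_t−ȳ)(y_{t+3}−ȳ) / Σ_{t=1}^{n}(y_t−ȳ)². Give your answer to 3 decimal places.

-0.560

Mean ȳ = (55 + 64 + 59 + 45 + 40 + 36 + 45 + 56 + 58)/9 = 50.8889
Σ(y_t−ȳ)(y_{t+3}−ȳ) = (-24.2099) + (-142.7654) + (-120.7654) + (34.6790) + (-55.6543) + (-105.8765) = -414.5926
Denominator Σ(y_t−ȳ)² = 740.8889
r_3 = -414.5926 / 740.8889 = -0.560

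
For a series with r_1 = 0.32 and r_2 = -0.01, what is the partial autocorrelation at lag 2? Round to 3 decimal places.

-0.125

φ_{22} = (r_2 − r_1²) / (1 − r_1²)
r_1² = (0.32)² = 0.1024
Numerator = -0.01 − 0.1024 = -0.1124; denominator = 1 − 0.1024 = 0.8976
φ_{22} = -0.1124 / 0.8976 = -0.125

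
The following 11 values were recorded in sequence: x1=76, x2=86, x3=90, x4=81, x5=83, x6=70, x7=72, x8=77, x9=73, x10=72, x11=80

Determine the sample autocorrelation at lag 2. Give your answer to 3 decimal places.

Mean x̄ = (76 + 86 + 90 + 81 + 83 + 70 + 72 + 77 + 73 + 72 + 80)/11 = 78.1818
Numerator Σ_{t=1}^{9}(x_t−x̄)(x_{t+2}−x̄) = 39.9339
Denominator Σ(x_t−x̄)² = 411.6364
r_2 = 39.9339 / 411.6364 = 0.097

0.097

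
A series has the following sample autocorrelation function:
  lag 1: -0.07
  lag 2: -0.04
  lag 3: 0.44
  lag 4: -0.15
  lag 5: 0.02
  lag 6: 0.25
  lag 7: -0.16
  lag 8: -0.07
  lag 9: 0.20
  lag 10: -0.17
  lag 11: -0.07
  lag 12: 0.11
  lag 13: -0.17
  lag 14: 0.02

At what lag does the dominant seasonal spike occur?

3

The largest autocorrelation is r_3 = 0.44, with weaker echoes at lags 6 (0.25) and 9 (0.20); the remaining lags stay at or below 0.11.
The dominant spike at lag 3 indicates a seasonal period of 3.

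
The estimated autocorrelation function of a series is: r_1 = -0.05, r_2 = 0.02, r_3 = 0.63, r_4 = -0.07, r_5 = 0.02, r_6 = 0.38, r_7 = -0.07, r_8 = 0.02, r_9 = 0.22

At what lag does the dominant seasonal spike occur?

The largest autocorrelation is r_3 = 0.63, with weaker echoes at lags 6 (0.38) and 9 (0.22); the remaining lags stay at or below 0.02.
The dominant spike at lag 3 indicates a seasonal period of 3.

3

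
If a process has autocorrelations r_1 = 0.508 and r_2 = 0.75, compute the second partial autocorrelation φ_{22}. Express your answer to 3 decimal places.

0.663

φ_{22} = (r_2 − r_1²) / (1 − r_1²)
r_1² = (0.508)² = 0.258064
Numerator = 0.75 − 0.2581 = 0.4919; denominator = 1 − 0.2581 = 0.7419
φ_{22} = 0.4919 / 0.7419 = 0.663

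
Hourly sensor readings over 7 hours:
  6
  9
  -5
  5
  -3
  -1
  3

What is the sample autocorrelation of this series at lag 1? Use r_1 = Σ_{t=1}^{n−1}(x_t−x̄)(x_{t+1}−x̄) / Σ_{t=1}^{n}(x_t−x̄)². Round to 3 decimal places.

Mean x̄ = (6 + 9 − 5 + 5 − 3 − 1 + 3)/7 = 2.0000
Deviations from mean: 4.0000, 7.0000, -7.0000, 3.0000, -5.0000, -3.0000, 1.0000
Σ(x_t−x̄)(x_{t+1}−x̄) = (28.0000) + (-49.0000) + (-21.0000) + (-15.0000) + (15.0000) + (-3.0000) = -45.0000
Denominator Σ(x_t−x̄)² = 158.0000
r_1 = -45.0000 / 158.0000 = -0.285

-0.285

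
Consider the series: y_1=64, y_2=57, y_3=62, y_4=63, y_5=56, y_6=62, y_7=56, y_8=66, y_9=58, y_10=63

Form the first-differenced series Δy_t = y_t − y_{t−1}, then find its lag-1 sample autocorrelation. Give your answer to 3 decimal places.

First differences Δy: -7, 5, 1, -7, 6, -6, 10, -8, 5
Mean of differences = -0.1111
Numerator Σ(Δy_t−Δȳ)(Δy_{t+1}−Δȳ) = -294.9012
Denominator Σ(Δy_t−Δȳ)² = 384.8889
r_1(Δy) = -294.9012 / 384.8889 = -0.766

-0.766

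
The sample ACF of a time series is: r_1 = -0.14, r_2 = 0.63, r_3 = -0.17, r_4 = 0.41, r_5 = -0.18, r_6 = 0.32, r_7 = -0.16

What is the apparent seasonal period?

2

The largest autocorrelation is r_2 = 0.63, with weaker echoes at lags 4 (0.41) and 6 (0.32); the remaining lags stay at or below -0.14.
The dominant spike at lag 2 indicates a seasonal period of 2.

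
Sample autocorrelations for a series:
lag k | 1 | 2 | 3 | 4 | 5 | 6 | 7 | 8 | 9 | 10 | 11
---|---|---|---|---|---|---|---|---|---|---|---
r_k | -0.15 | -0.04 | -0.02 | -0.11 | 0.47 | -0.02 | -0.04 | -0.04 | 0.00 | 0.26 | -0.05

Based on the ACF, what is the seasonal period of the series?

5

The largest autocorrelation is r_5 = 0.47, with a weaker echo at lag 10 (0.26); the remaining lags stay at or below 0.00.
The dominant spike at lag 5 indicates a seasonal period of 5.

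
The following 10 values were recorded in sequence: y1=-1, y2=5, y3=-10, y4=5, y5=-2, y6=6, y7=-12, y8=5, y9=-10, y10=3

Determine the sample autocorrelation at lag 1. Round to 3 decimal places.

-0.776

Mean ȳ = (-1 + 5 − 10 + 5 − 2 + 6 − 12 + 5 − 10 + 3)/10 = -1.1000
Numerator Σ_{t=1}^{9}(y_t−ȳ)(y_{t+1}−ȳ) = -354.5100
Denominator Σ(y_t−ȳ)² = 456.9000
r_1 = -354.5100 / 456.9000 = -0.776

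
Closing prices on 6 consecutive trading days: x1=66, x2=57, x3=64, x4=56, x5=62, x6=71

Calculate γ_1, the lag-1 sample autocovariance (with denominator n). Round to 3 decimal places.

-6.074

Mean x̄ = (66 + 57 + 64 + 56 + 62 + 71)/6 = 62.6667
Deviations: 3.3333, -5.6667, 1.3333, -6.6667, -0.6667, 8.3333
Σ_{t=1}^{5}(x_t−x̄)(x_{t+1}−x̄) = -36.4444
γ_1 = -36.4444 / 6 = -6.074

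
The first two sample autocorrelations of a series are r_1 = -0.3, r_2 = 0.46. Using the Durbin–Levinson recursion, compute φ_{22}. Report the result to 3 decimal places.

0.407

φ_{22} = (r_2 − r_1²) / (1 − r_1²)
r_1² = (-0.3)² = 0.09
Numerator = 0.46 − 0.0900 = 0.3700; denominator = 1 − 0.0900 = 0.9100
φ_{22} = 0.3700 / 0.9100 = 0.407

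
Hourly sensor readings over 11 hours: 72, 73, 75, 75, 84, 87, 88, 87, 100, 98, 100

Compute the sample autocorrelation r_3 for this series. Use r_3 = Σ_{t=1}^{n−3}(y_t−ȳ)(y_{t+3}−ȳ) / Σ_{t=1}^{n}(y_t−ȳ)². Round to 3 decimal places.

Mean ȳ = (72 + 73 + 75 + 75 + 84 + 87 + 88 + 87 + 100 + 98 + 100)/11 = 85.3636
Numerator Σ_{t=1}^{8}(y_t−ȳ)(y_{t+3}−ȳ) = 190.0579
Denominator Σ(y_t−ȳ)² = 1148.5455
r_3 = 190.0579 / 1148.5455 = 0.165

0.165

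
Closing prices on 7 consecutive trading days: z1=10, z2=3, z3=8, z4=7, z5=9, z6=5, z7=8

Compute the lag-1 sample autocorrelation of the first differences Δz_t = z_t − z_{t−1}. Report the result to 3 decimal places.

First differences Δz: -7, 5, -1, 2, -4, 3
Mean of differences = -0.3333
Numerator Σ(Δz_t−Δz̄)(Δz_{t+1}−Δz̄) = -61.4444
Denominator Σ(Δz_t−Δz̄)² = 103.3333
r_1(Δz) = -61.4444 / 103.3333 = -0.595

-0.595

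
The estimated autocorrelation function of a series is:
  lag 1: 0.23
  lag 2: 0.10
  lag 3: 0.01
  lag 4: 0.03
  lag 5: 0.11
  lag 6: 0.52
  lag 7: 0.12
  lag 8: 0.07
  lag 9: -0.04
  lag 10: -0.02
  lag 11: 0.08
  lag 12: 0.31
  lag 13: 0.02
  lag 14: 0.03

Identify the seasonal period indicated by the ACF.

6

The largest autocorrelation is r_6 = 0.52, with a weaker echo at lag 12 (0.31); the remaining lags stay at or below 0.23. The elevated value at lag 1 (0.23), dropping to 0.10 at lag 2, reflects decaying short-term dependence rather than seasonality.
The dominant spike at lag 6 indicates a seasonal period of 6.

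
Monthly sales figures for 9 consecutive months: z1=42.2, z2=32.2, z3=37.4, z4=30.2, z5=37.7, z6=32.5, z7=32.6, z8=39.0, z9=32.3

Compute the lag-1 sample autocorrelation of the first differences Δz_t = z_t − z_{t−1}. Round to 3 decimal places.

First differences Δz: -10.0, 5.2, -7.2, 7.5, -5.2, 0.1, 6.4, -6.7
Mean of differences = -1.2375
Numerator Σ(Δz_t−Δz̄)(Δz_{t+1}−Δz̄) = -218.3164
Denominator Σ(Δz_t−Δz̄)² = 335.7788
r_1(Δz) = -218.3164 / 335.7788 = -0.650

-0.650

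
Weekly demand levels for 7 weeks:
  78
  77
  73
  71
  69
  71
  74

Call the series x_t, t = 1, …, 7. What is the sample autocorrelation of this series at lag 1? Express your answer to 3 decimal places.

0.536

Mean x̄ = (78 + 77 + 73 + 71 + 69 + 71 + 74)/7 = 73.2857
Deviations from mean: 4.7143, 3.7143, -0.2857, -2.2857, -4.2857, -2.2857, 0.7143
Σ(x_t−x̄)(x_{t+1}−x̄) = (17.5102) + (-1.0612) + (0.6531) + (9.7959) + (9.7959) + (-1.6327) = 35.0612
Denominator Σ(x_t−x̄)² = 65.4286
r_1 = 35.0612 / 65.4286 = 0.536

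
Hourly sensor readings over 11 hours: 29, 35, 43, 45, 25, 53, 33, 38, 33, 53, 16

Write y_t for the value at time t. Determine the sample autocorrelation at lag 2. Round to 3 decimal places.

0.136

Mean ȳ = (29 + 35 + 43 + 45 + 25 + 53 + 33 + 38 + 33 + 53 + 16)/11 = 36.6364
Numerator Σ_{t=1}^{9}(y_t−ȳ)(y_{t+2}−ȳ) = 175.7355
Denominator Σ(y_t−ȳ)² = 1296.5455
r_2 = 175.7355 / 1296.5455 = 0.136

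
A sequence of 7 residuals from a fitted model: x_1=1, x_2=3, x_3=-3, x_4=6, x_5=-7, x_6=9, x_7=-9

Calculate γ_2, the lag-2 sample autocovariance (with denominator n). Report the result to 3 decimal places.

21.857

Mean x̄ = (1 + 3 − 3 + 6 − 7 + 9 − 9)/7 = 0.0000
Deviations: 1.0000, 3.0000, -3.0000, 6.0000, -7.0000, 9.0000, -9.0000
Σ_{t=1}^{5}(x_t−x̄)(x_{t+2}−x̄) = 153.0000
γ_2 = 153.0000 / 7 = 21.857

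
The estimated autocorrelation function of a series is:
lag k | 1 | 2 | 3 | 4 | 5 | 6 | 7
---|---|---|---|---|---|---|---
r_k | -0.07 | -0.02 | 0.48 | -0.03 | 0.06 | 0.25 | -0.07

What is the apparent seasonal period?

The largest autocorrelation is r_3 = 0.48, with a weaker echo at lag 6 (0.25); the remaining lags stay at or below 0.06.
The dominant spike at lag 3 indicates a seasonal period of 3.

3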